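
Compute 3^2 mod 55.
Use repeated squaring. Binary(2) = 10. Walk through the bits of the exponent 2 left-to-right: at each bit after the leading one, square the running value, then multiply by 3 if the bit is 1 (always reducing mod 55):
  bit 1 = 1 (leading): start with 3.
  bit 2 = 0: square 3^2 = 9 (mod 55).
Final value: 3^2 ≡ 9 (mod 55).

Final answer: 9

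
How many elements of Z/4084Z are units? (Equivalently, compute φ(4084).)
An element a ∈ Z/4084Z is a unit iff gcd(a, 4084) = 1, so the number of units is φ(4084). φ is multiplicative, with φ(p^e) = p^e − p^(e−1). Factorise 4084 = 2^2 · 1021. Then
  φ(4084) = (2^2 − 2^1) · (1021 − 1) = 2 · 1020 = 2040.

Final answer: Z/4084Z has φ(4084) = 2040 units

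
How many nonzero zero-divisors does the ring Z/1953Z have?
Z/1953Z has 872 nonzero zero-divisors

In Z/1953Z each nonzero element is either a unit (gcd with 1953 is 1) or a zero-divisor (gcd > 1). The number of units is φ(1953): factorise 1953 = 3^2 · 7 · 31, so φ(1953) = (3^2 − 3^1) · (7 − 1) · (31 − 1) = 6 · 6 · 30 = 1080. The nonzero elements number 1953 − 1 = 1952. Hence the nonzero zero-divisors number 1952 − 1080 = 872.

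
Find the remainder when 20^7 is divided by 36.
20

Use repeated squaring. Binary(7) = 111. Walk through the bits of the exponent 7 left-to-right: at each bit after the leading one, square the running value, then multiply by 20 if the bit is 1 (always reducing mod 36):
  bit 1 = 1 (leading): start with 20.
  bit 2 = 1: square 20^2 = 400 ≡ 4; bit is 1, so multiply 4·20 = 80 ≡ 8 (mod 36).
  bit 3 = 1: square 8^2 = 64 ≡ 28; bit is 1, so multiply 28·20 = 560 ≡ 20 (mod 36).
Final value: 20^7 ≡ 20 (mod 36).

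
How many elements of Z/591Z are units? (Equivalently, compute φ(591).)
An element a ∈ Z/591Z is a unit iff gcd(a, 591) = 1, so the number of units is φ(591). φ is multiplicative, with φ(p^e) = p^e − p^(e−1). Factorise 591 = 3 · 197. Then
  φ(591) = (3 − 1) · (197 − 1) = 2 · 196 = 392.

Final answer: Z/591Z has φ(591) = 392 units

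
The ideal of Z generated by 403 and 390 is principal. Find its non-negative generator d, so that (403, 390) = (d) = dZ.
In the PID Z, (a, b) is generated by gcd(a, b). Compute gcd(403, 390) with the extended Euclidean algorithm, tracking rows (r, s, t) with s·403 + t·390 = r:
  row A: (403, 1, 0)   [1·403 + 0·390 = 403]
  row B: (390, 0, 1)   [0·403 + 1·390 = 390]
  403 = 1·390 + 13   → row C = row A − 1·row B = (13, 1, −1)   [check: 1·403 − 1·390 = 13]
  390 = 30·13 + 0   → remainder 0, stop. gcd = 13 (last nonzero row C).
So gcd(403, 390) = 13, with Bézout identity 1·403 − 1·390 = 13. Containment (⊇): the Bézout identity exhibits 13 as an element of (403, 390), giving (13) ⊆ (403, 390). Containment (⊆): since 13 | 403 and 13 | 390 (403 = 13·31, 390 = 13·30), every Z-linear combination of 403 and 390 is divisible by 13, so (403, 390) ⊆ (13). Therefore (403, 390) = (13), d = 13.

Final answer: (403, 390) = (13); d = 13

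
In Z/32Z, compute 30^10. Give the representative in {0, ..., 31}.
Use repeated squaring. Binary(10) = 1010. Walk through the bits of the exponent 10 left-to-right: at each bit after the leading one, square the running value, then multiply by 30 if the bit is 1 (always reducing mod 32):
  bit 1 = 1 (leading): start with 30.
  bit 2 = 0: square 30^2 = 900 ≡ 4 (mod 32).
  bit 3 = 1: square 4^2 = 16; bit is 1, so multiply 16·30 = 480 ≡ 0 (mod 32).
  bit 4 = 0: square 0^2 = 0 (mod 32).
Final value: 30^10 ≡ 0 (mod 32).

Final answer: 0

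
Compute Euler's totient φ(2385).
φ is multiplicative, with φ(p^e) = p^e − p^(e−1). Factorise 2385 = 3^2 · 5 · 53. Then
  φ(2385) = (3^2 − 3^1) · (5 − 1) · (53 − 1) = 6 · 4 · 52 = 1248.

Final answer: φ(2385) = 1248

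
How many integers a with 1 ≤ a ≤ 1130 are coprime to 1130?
448

The number of a ∈ {1, ..., 1130} with gcd(a, 1130) = 1 is by definition Euler's totient φ(1130). φ is multiplicative, with φ(p^e) = p^e − p^(e−1). Factorise 1130 = 2 · 5 · 113. Then
  φ(1130) = (2 − 1) · (5 − 1) · (113 − 1) = 1 · 4 · 112 = 448.
So there are 448 such integers.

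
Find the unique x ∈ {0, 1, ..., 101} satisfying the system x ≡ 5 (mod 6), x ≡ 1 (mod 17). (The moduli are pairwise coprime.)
The moduli 6, 17 are pairwise coprime, so by the CRT there is a unique solution mod 6·17 = 102.
Solve by successive substitution. Start with x ≡ 5 (mod 6).
  Combine with x ≡ 1 (mod 17): write x = 5 + 6·t and require 5 + 6·t ≡ 1 (mod 17), i.e. 6·t ≡ 1 − 5 ≡ 13 (mod 17). Since 6^(−1) ≡ 3 (mod 17), t ≡ 3·13 ≡ 5 (mod 17). So x ≡ 5 + 6·5 = 35 (mod 102).
Unique solution in [0, 102): x = 35.

Final answer: x ≡ 35 (mod 102); the representative in [0, 102) is 35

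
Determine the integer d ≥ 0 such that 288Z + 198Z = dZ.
(288, 198) = (18); d = 18

In the PID Z, (a, b) is generated by gcd(a, b). Compute gcd(288, 198) with the extended Euclidean algorithm, tracking rows (r, s, t) with s·288 + t·198 = r:
  row A: (288, 1, 0)   [1·288 + 0·198 = 288]
  row B: (198, 0, 1)   [0·288 + 1·198 = 198]
  288 = 1·198 + 90   → row C = row A − 1·row B = (90, 1, −1)   [check: 1·288 − 1·198 = 90]
  198 = 2·90 + 18   → row D = row B − 2·row C = (18, −2, 3)   [check: −2·288 + 3·198 = 18]
  90 = 5·18 + 0   → remainder 0, stop. gcd = 18 (last nonzero row D).
So gcd(288, 198) = 18, with Bézout identity −2·288 + 3·198 = 18. Containment (⊇): the Bézout identity exhibits 18 as an element of (288, 198), giving (18) ⊆ (288, 198). Containment (⊆): since 18 | 288 and 18 | 198 (288 = 18·16, 198 = 18·11), every Z-linear combination of 288 and 198 is divisible by 18, so (288, 198) ⊆ (18). Therefore (288, 198) = (18), d = 18.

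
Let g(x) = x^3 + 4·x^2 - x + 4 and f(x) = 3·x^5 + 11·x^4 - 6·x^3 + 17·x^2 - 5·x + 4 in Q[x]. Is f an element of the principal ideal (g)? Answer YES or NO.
In Q[x] the ideal (g) consists of all multiples of g, so f ∈ (g) iff g | f, i.e. iff the remainder of f on division by g is 0. Divide f by g (g is monic, so eliminate the leading term of the running remainder at each step):
  leading term 3·x^5: subtract (3·x^2)·g(x) = 3·x^5 + 12·x^4 - 3·x^3 + 12·x^2, leaving -x^4 - 3·x^3 + 5·x^2 - 5·x + 4
  leading term -x^4: subtract (-x)·g(x) = -x^4 - 4·x^3 + x^2 - 4·x, leaving x^3 + 4·x^2 - x + 4
  leading term x^3: subtract (1)·g(x) = x^3 + 4·x^2 - x + 4, leaving 0
The remainder is 0, so f(x) = g(x) · h(x) with h(x) = 3·x^2 - x + 1. Hence g | f, i.e. f ∈ (g).

Final answer: YES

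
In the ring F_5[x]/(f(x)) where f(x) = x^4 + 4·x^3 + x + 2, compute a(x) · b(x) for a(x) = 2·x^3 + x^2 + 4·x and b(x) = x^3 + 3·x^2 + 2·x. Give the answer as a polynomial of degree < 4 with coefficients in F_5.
Multiply as integer polynomials: a · b = 2·x^6 + 7·x^5 + 11·x^4 + 14·x^3 + 8·x^2. Reducing coefficients mod 5: a · b ≡ 2·x^6 + 2·x^5 + x^4 + 4·x^3 + 3·x^2. Now divide by f(x) = x^4 + 4·x^3 + x + 2 in F_5[x], eliminating the leading term at each step:
  leading term 2·x^6: subtract (2·x^2)·f(x) = 2·x^6 + 3·x^5 + 2·x^3 + 4·x^2, leaving 4·x^5 + x^4 + 2·x^3 + 4·x^2 (coefficients mod 5)
  leading term 4·x^5: subtract (4·x)·f(x) = 4·x^5 + x^4 + 4·x^2 + 3·x, leaving 2·x^3 + 2·x (coefficients mod 5)
The degree is now < 4, so this is the remainder. Hence a · b ≡ 2·x^3 + 2·x in F_5[x]/(f).

Final answer: a · b ≡ 2·x^3 + 2·x (mod f(x))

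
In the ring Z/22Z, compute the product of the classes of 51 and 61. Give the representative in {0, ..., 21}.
9

Reduce the factors first: 51 ≡ 7, 61 ≡ 17 (mod 22), so 51 · 61 ≡ 7 · 17 (mod 22). 7 · 17 = 119. Dividing by 22: 119 = 5·22 + 9. So (51 · 61) mod 22 = 9.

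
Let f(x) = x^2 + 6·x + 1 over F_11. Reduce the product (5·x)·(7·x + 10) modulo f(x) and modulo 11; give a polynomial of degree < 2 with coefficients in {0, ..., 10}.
Multiply as integer polynomials: a · b = 35·x^2 + 50·x. Reducing coefficients mod 11: a · b ≡ 2·x^2 + 6·x. Now divide by f(x) = x^2 + 6·x + 1 in F_11[x], eliminating the leading term at each step:
  leading term 2·x^2: subtract (2)·f(x) = 2·x^2 + x + 2, leaving 5·x + 9 (coefficients mod 11)
The degree is now < 2, so this is the remainder. Hence a · b ≡ 5·x + 9 in F_11[x]/(f).

Final answer: a · b ≡ 5·x + 9 (mod f(x))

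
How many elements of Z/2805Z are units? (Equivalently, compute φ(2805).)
An element a ∈ Z/2805Z is a unit iff gcd(a, 2805) = 1, so the number of units is φ(2805). φ is multiplicative, with φ(p^e) = p^e − p^(e−1). Factorise 2805 = 3 · 5 · 11 · 17. Then
  φ(2805) = (3 − 1) · (5 − 1) · (11 − 1) · (17 − 1) = 2 · 4 · 10 · 16 = 1280.

Final answer: Z/2805Z has φ(2805) = 1280 units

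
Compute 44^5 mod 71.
Use repeated squaring. Binary(5) = 101. Walk through the bits of the exponent 5 left-to-right: at each bit after the leading one, square the running value, then multiply by 44 if the bit is 1 (always reducing mod 71):
  bit 1 = 1 (leading): start with 44.
  bit 2 = 0: square 44^2 = 1936 ≡ 19 (mod 71).
  bit 3 = 1: square 19^2 = 361 ≡ 6; bit is 1, so multiply 6·44 = 264 ≡ 51 (mod 71).
Final value: 44^5 ≡ 51 (mod 71).

Final answer: 51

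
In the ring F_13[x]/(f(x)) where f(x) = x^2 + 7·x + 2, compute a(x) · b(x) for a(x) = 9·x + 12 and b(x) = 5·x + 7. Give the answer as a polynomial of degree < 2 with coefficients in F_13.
Multiply as integer polynomials: a · b = 45·x^2 + 123·x + 84. Reducing coefficients mod 13: a · b ≡ 6·x^2 + 6·x + 6. Now divide by f(x) = x^2 + 7·x + 2 in F_13[x], eliminating the leading term at each step:
  leading term 6·x^2: subtract (6)·f(x) = 6·x^2 + 3·x + 12, leaving 3·x + 7 (coefficients mod 13)
The degree is now < 2, so this is the remainder. Hence a · b ≡ 3·x + 7 in F_13[x]/(f).

Final answer: a · b ≡ 3·x + 7 (mod f(x))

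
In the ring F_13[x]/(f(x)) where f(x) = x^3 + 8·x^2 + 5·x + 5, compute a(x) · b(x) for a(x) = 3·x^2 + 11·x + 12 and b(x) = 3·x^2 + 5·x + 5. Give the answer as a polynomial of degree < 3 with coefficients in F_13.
Multiply as integer polynomials: a · b = 9·x^4 + 48·x^3 + 106·x^2 + 115·x + 60. Reducing coefficients mod 13: a · b ≡ 9·x^4 + 9·x^3 + 2·x^2 + 11·x + 8. Now divide by f(x) = x^3 + 8·x^2 + 5·x + 5 in F_13[x], eliminating the leading term at each step:
  leading term 9·x^4: subtract (9·x)·f(x) = 9·x^4 + 7·x^3 + 6·x^2 + 6·x, leaving 2·x^3 + 9·x^2 + 5·x + 8 (coefficients mod 13)
  leading term 2·x^3: subtract (2)·f(x) = 2·x^3 + 3·x^2 + 10·x + 10, leaving 6·x^2 + 8·x + 11 (coefficients mod 13)
The degree is now < 3, so this is the remainder. Hence a · b ≡ 6·x^2 + 8·x + 11 in F_13[x]/(f).

Final answer: a · b ≡ 6·x^2 + 8·x + 11 (mod f(x))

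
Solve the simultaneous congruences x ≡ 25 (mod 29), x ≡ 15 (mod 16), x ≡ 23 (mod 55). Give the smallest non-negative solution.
The moduli 29, 16, 55 are pairwise coprime, so by the CRT there is a unique solution mod 29·16·55 = 25520.
Solve by successive substitution. Start with x ≡ 25 (mod 29).
  Combine with x ≡ 15 (mod 16): write x = 25 + 29·t and require 25 + 29·t ≡ 15 (mod 16), i.e. 29·t ≡ 15 − 25 ≡ 6 (mod 16). Since 29^(−1) ≡ 5 (mod 16) (29 ≡ 13 (mod 16)), t ≡ 5·6 ≡ 14 (mod 16). So x ≡ 25 + 29·14 = 431 (mod 464).
  Combine with x ≡ 23 (mod 55): write x = 431 + 464·t and require 431 + 464·t ≡ 23 (mod 55), i.e. 464·t ≡ 23 − 431 ≡ 32 (mod 55). Since 464^(−1) ≡ 39 (mod 55) (464 ≡ 24 (mod 55)), t ≡ 39·32 ≡ 38 (mod 55). So x ≡ 431 + 464·38 = 18063 (mod 25520).
Unique solution in [0, 25520): x = 18063.

Final answer: x ≡ 18063 (mod 25520); the representative in [0, 25520) is 18063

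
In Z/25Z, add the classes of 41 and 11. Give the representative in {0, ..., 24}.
Reduce the summands first: 41 ≡ 16 (mod 25), so 41 + 11 ≡ 16 + 11 (mod 25). 16 + 11 = 27; 27 = 1·25 + 2, so (41 + 11) mod 25 = 2.

Final answer: 2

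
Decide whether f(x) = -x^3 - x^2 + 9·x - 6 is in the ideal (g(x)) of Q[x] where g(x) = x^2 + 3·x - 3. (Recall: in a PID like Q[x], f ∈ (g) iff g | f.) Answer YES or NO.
YES

In Q[x] the ideal (g) consists of all multiples of g, so f ∈ (g) iff g | f, i.e. iff the remainder of f on division by g is 0. Divide f by g (g is monic, so eliminate the leading term of the running remainder at each step):
  leading term -x^3: subtract (-x)·g(x) = -x^3 - 3·x^2 + 3·x, leaving 2·x^2 + 6·x - 6
  leading term 2·x^2: subtract (2)·g(x) = 2·x^2 + 6·x - 6, leaving 0
The remainder is 0, so f(x) = g(x) · h(x) with h(x) = 2 - x. Hence g | f, i.e. f ∈ (g).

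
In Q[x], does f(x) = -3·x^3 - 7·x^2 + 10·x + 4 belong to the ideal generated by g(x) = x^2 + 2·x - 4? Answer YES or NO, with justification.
YES

In Q[x] the ideal (g) consists of all multiples of g, so f ∈ (g) iff g | f, i.e. iff the remainder of f on division by g is 0. Divide f by g (g is monic, so eliminate the leading term of the running remainder at each step):
  leading term -3·x^3: subtract (-3·x)·g(x) = -3·x^3 - 6·x^2 + 12·x, leaving -x^2 - 2·x + 4
  leading term -x^2: subtract (-1)·g(x) = -x^2 - 2·x + 4, leaving 0
The remainder is 0, so f(x) = g(x) · h(x) with h(x) = -3·x - 1. Hence g | f, i.e. f ∈ (g).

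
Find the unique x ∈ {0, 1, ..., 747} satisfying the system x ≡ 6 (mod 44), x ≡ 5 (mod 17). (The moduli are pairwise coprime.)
The moduli 44, 17 are pairwise coprime, so by the CRT there is a unique solution mod 44·17 = 748.
Solve by successive substitution. Start with x ≡ 6 (mod 44).
  Combine with x ≡ 5 (mod 17): write x = 6 + 44·t and require 6 + 44·t ≡ 5 (mod 17), i.e. 44·t ≡ 5 − 6 ≡ 16 (mod 17). Since 44^(−1) ≡ 12 (mod 17) (44 ≡ 10 (mod 17)), t ≡ 12·16 ≡ 5 (mod 17). So x ≡ 6 + 44·5 = 226 (mod 748).
Unique solution in [0, 748): x = 226.

Final answer: x ≡ 226 (mod 748); the representative in [0, 748) is 226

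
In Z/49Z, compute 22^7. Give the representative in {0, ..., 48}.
1

Use repeated squaring. Binary(7) = 111. Walk through the bits of the exponent 7 left-to-right: at each bit after the leading one, square the running value, then multiply by 22 if the bit is 1 (always reducing mod 49):
  bit 1 = 1 (leading): start with 22.
  bit 2 = 1: square 22^2 = 484 ≡ 43; bit is 1, so multiply 43·22 = 946 ≡ 15 (mod 49).
  bit 3 = 1: square 15^2 = 225 ≡ 29; bit is 1, so multiply 29·22 = 638 ≡ 1 (mod 49).
Final value: 22^7 ≡ 1 (mod 49).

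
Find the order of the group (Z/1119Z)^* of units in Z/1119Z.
(Z/1119Z)^* consists of the classes a with gcd(a, 1119) = 1, so its order is φ(1119). φ is multiplicative, with φ(p^e) = p^e − p^(e−1). Factorise 1119 = 3 · 373. Then
  φ(1119) = (3 − 1) · (373 − 1) = 2 · 372 = 744.
Thus |(Z/1119Z)^*| = 744.

Final answer: |(Z/1119Z)^*| = 744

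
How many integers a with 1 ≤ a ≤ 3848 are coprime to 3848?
The number of a ∈ {1, ..., 3848} with gcd(a, 3848) = 1 is by definition Euler's totient φ(3848). φ is multiplicative, with φ(p^e) = p^e − p^(e−1). Factorise 3848 = 2^3 · 13 · 37. Then
  φ(3848) = (2^3 − 2^2) · (13 − 1) · (37 − 1) = 4 · 12 · 36 = 1728.
So there are 1728 such integers.

Final answer: 1728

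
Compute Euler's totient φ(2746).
φ(2746) = 1372

φ is multiplicative, with φ(p^e) = p^e − p^(e−1). Factorise 2746 = 2 · 1373. Then
  φ(2746) = (2 − 1) · (1373 − 1) = 1 · 1372 = 1372.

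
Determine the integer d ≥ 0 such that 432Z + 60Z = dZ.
(432, 60) = (12); d = 12

In the PID Z, (a, b) is generated by gcd(a, b). Compute gcd(432, 60) with the extended Euclidean algorithm, tracking rows (r, s, t) with s·432 + t·60 = r:
  row A: (432, 1, 0)   [1·432 + 0·60 = 432]
  row B: (60, 0, 1)   [0·432 + 1·60 = 60]
  432 = 7·60 + 12   → row C = row A − 7·row B = (12, 1, −7)   [check: 1·432 − 7·60 = 12]
  60 = 5·12 + 0   → remainder 0, stop. gcd = 12 (last nonzero row C).
So gcd(432, 60) = 12, with Bézout identity 1·432 − 7·60 = 12. Containment (⊇): the Bézout identity exhibits 12 as an element of (432, 60), giving (12) ⊆ (432, 60). Containment (⊆): since 12 | 432 and 12 | 60 (432 = 12·36, 60 = 12·5), every Z-linear combination of 432 and 60 is divisible by 12, so (432, 60) ⊆ (12). Therefore (432, 60) = (12), d = 12.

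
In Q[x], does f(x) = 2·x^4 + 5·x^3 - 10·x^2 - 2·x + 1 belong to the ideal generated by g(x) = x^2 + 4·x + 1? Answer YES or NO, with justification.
In Q[x] the ideal (g) consists of all multiples of g, so f ∈ (g) iff g | f, i.e. iff the remainder of f on division by g is 0. Divide f by g (g is monic, so eliminate the leading term of the running remainder at each step):
  leading term 2·x^4: subtract (2·x^2)·g(x) = 2·x^4 + 8·x^3 + 2·x^2, leaving -3·x^3 - 12·x^2 - 2·x + 1
  leading term -3·x^3: subtract (-3·x)·g(x) = -3·x^3 - 12·x^2 - 3·x, leaving x + 1
The remainder r(x) = x + 1 ≠ 0 (and deg r < deg g), so g ∤ f, i.e. f ∉ (g).

Final answer: NO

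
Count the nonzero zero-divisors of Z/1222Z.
Z/1222Z has 669 nonzero zero-divisors

In Z/1222Z each nonzero element is either a unit (gcd with 1222 is 1) or a zero-divisor (gcd > 1). The number of units is φ(1222): factorise 1222 = 2 · 13 · 47, so φ(1222) = (2 − 1) · (13 − 1) · (47 − 1) = 1 · 12 · 46 = 552. The nonzero elements number 1222 − 1 = 1221. Hence the nonzero zero-divisors number 1221 − 552 = 669.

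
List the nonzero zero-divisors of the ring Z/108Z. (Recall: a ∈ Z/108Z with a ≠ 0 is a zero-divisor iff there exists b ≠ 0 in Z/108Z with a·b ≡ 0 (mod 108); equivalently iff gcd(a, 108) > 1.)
nonzero zero-divisors of Z/108Z = {2, 3, 4, 6, 8, 9, 10, 12, 14, 15, 16, 18, 20, 21, 22, 24, 26, 27, 28, 30, 32, 33, 34, 36, 38, 39, 40, 42, 44, 45, 46, 48, 50, 51, 52, 54, 56, 57, 58, 60, 62, 63, 64, 66, 68, 69, 70, 72, 74, 75, 76, 78, 80, 81, 82, 84, 86, 87, 88, 90, 92, 93, 94, 96, 98, 99, 100, 102, 104, 105, 106}

An element a ∈ Z/108Z (with a ≠ 0) is a zero-divisor iff gcd(a, 108) > 1 (because a is a unit precisely when gcd(a, n) = 1, and in Z/nZ every nonzero, non-unit element is a zero-divisor). Scan a = 1, ..., 107 and keep those with gcd(a, 108) > 1:
  gcd(2, 108) = 2, gcd(3, 108) = 3, gcd(4, 108) = 4, gcd(6, 108) = 6, gcd(8, 108) = 4, gcd(9, 108) = 9, gcd(10, 108) = 2, gcd(12, 108) = 12, gcd(14, 108) = 2, gcd(15, 108) = 3, gcd(16, 108) = 4, gcd(18, 108) = 18, gcd(20, 108) = 4, gcd(21, 108) = 3, gcd(22, 108) = 2, gcd(24, 108) = 12, gcd(26, 108) = 2, gcd(27, 108) = 27, gcd(28, 108) = 4, gcd(30, 108) = 6, gcd(32, 108) = 4, gcd(33, 108) = 3, gcd(34, 108) = 2, gcd(36, 108) = 36, gcd(38, 108) = 2, gcd(39, 108) = 3, gcd(40, 108) = 4, gcd(42, 108) = 6, gcd(44, 108) = 4, gcd(45, 108) = 9, gcd(46, 108) = 2, gcd(48, 108) = 12, gcd(50, 108) = 2, gcd(51, 108) = 3, gcd(52, 108) = 4, gcd(54, 108) = 54, gcd(56, 108) = 4, gcd(57, 108) = 3, gcd(58, 108) = 2, gcd(60, 108) = 12, gcd(62, 108) = 2, gcd(63, 108) = 9, gcd(64, 108) = 4, gcd(66, 108) = 6, gcd(68, 108) = 4, gcd(69, 108) = 3, gcd(70, 108) = 2, gcd(72, 108) = 36, gcd(74, 108) = 2, gcd(75, 108) = 3, gcd(76, 108) = 4, gcd(78, 108) = 6, gcd(80, 108) = 4, gcd(81, 108) = 27, gcd(82, 108) = 2, gcd(84, 108) = 12, gcd(86, 108) = 2, gcd(87, 108) = 3, gcd(88, 108) = 4, gcd(90, 108) = 18, gcd(92, 108) = 4, gcd(93, 108) = 3, gcd(94, 108) = 2, gcd(96, 108) = 12, gcd(98, 108) = 2, gcd(99, 108) = 9, gcd(100, 108) = 4, gcd(102, 108) = 6, gcd(104, 108) = 4, gcd(105, 108) = 3, gcd(106, 108) = 2.
All other a ∈ {1, ..., 107} have gcd(a, 108) = 1 and are units. So the nonzero zero-divisors are exactly the 71 values of a appearing in this scan.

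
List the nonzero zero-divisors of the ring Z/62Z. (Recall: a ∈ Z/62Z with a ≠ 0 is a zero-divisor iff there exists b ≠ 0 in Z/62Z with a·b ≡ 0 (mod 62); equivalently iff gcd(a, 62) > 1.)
An element a ∈ Z/62Z (with a ≠ 0) is a zero-divisor iff gcd(a, 62) > 1 (because a is a unit precisely when gcd(a, n) = 1, and in Z/nZ every nonzero, non-unit element is a zero-divisor). Scan a = 1, ..., 61 and keep those with gcd(a, 62) > 1:
  gcd(2, 62) = 2, gcd(4, 62) = 2, gcd(6, 62) = 2, gcd(8, 62) = 2, gcd(10, 62) = 2, gcd(12, 62) = 2, gcd(14, 62) = 2, gcd(16, 62) = 2, gcd(18, 62) = 2, gcd(20, 62) = 2, gcd(22, 62) = 2, gcd(24, 62) = 2, gcd(26, 62) = 2, gcd(28, 62) = 2, gcd(30, 62) = 2, gcd(31, 62) = 31, gcd(32, 62) = 2, gcd(34, 62) = 2, gcd(36, 62) = 2, gcd(38, 62) = 2, gcd(40, 62) = 2, gcd(42, 62) = 2, gcd(44, 62) = 2, gcd(46, 62) = 2, gcd(48, 62) = 2, gcd(50, 62) = 2, gcd(52, 62) = 2, gcd(54, 62) = 2, gcd(56, 62) = 2, gcd(58, 62) = 2, gcd(60, 62) = 2.
All other a ∈ {1, ..., 61} have gcd(a, 62) = 1 and are units. So the nonzero zero-divisors are exactly the 31 values of a appearing in this scan.

Final answer: nonzero zero-divisors of Z/62Z = {2, 4, 6, 8, 10, 12, 14, 16, 18, 20, 22, 24, 26, 28, 30, 31, 32, 34, 36, 38, 40, 42, 44, 46, 48, 50, 52, 54, 56, 58, 60}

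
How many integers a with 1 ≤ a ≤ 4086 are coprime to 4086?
The number of a ∈ {1, ..., 4086} with gcd(a, 4086) = 1 is by definition Euler's totient φ(4086). φ is multiplicative, with φ(p^e) = p^e − p^(e−1). Factorise 4086 = 2 · 3^2 · 227. Then
  φ(4086) = (2 − 1) · (3^2 − 3^1) · (227 − 1) = 1 · 6 · 226 = 1356.
So there are 1356 such integers.

Final answer: 1356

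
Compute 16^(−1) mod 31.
16^(−1) ≡ 2 (mod 31)

Apply the extended Euclidean algorithm to (31, 16), tracking rows (r, s, t) with s·31 + t·16 = r. Each division r_prev = q·r_cur + r_new produces the new row as (previous row) − q·(current row):
  row A: (31, 1, 0)   [1·31 + 0·16 = 31]
  row B: (16, 0, 1)   [0·31 + 1·16 = 16]
  31 = 1·16 + 15   → row C = row A − 1·row B = (15, 1, −1)   [check: 1·31 − 1·16 = 15]
  16 = 1·15 + 1   → row D = row B − 1·row C = (1, −1, 2)   [check: −1·31 + 2·16 = 1]
  15 = 15·1 + 0   → remainder 0, stop. gcd = 1 (last nonzero row D).
The gcd is 1, so 16 is invertible mod 31. The last nonzero row gives −1·31 + 2·16 = 1, so t = 2. So 16^(−1) ≡ 2 (mod 31). Verify: 16 · 2 = 32 ≡ 1 (mod 31). ✓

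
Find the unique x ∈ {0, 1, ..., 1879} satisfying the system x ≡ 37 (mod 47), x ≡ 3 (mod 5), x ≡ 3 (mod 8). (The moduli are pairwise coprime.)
The moduli 47, 5, 8 are pairwise coprime, so by the CRT there is a unique solution mod 47·5·8 = 1880.
Solve by successive substitution. Start with x ≡ 37 (mod 47).
  Combine with x ≡ 3 (mod 5): write x = 37 + 47·t and require 37 + 47·t ≡ 3 (mod 5), i.e. 47·t ≡ 3 − 37 ≡ 1 (mod 5). Since 47^(−1) ≡ 3 (mod 5) (47 ≡ 2 (mod 5)), t ≡ 3·1 ≡ 3 (mod 5). So x ≡ 37 + 47·3 = 178 (mod 235).
  Combine with x ≡ 3 (mod 8): write x = 178 + 235·t and require 178 + 235·t ≡ 3 (mod 8), i.e. 235·t ≡ 3 − 178 ≡ 1 (mod 8). Since 235^(−1) ≡ 3 (mod 8) (235 ≡ 3 (mod 8)), t ≡ 3·1 ≡ 3 (mod 8). So x ≡ 178 + 235·3 = 883 (mod 1880).
Unique solution in [0, 1880): x = 883.

Final answer: x ≡ 883 (mod 1880); the representative in [0, 1880) is 883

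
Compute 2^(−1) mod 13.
Apply the extended Euclidean algorithm to (13, 2), tracking rows (r, s, t) with s·13 + t·2 = r. Each division r_prev = q·r_cur + r_new produces the new row as (previous row) − q·(current row):
  row A: (13, 1, 0)   [1·13 + 0·2 = 13]
  row B: (2, 0, 1)   [0·13 + 1·2 = 2]
  13 = 6·2 + 1   → row C = row A − 6·row B = (1, 1, −6)   [check: 1·13 − 6·2 = 1]
  2 = 2·1 + 0   → remainder 0, stop. gcd = 1 (last nonzero row C).
The gcd is 1, so 2 is invertible mod 13. The last nonzero row gives 1·13 − 6·2 = 1, so t = −6. So 2^(−1) ≡ −6 ≡ 7 (mod 13). Verify: 2 · 7 = 14 ≡ 1 (mod 13). ✓

Final answer: 2^(−1) ≡ 7 (mod 13)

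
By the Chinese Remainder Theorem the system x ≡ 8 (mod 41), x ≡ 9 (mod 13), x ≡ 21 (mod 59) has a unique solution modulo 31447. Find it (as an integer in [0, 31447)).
The moduli 41, 13, 59 are pairwise coprime, so by the CRT there is a unique solution mod 41·13·59 = 31447.
Solve by successive substitution. Start with x ≡ 8 (mod 41).
  Combine with x ≡ 9 (mod 13): write x = 8 + 41·t and require 8 + 41·t ≡ 9 (mod 13), i.e. 41·t ≡ 9 − 8 ≡ 1 (mod 13). Since 41^(−1) ≡ 7 (mod 13) (41 ≡ 2 (mod 13)), t ≡ 7·1 ≡ 7 (mod 13). So x ≡ 8 + 41·7 = 295 (mod 533).
  Combine with x ≡ 21 (mod 59): write x = 295 + 533·t and require 295 + 533·t ≡ 21 (mod 59), i.e. 533·t ≡ 21 − 295 ≡ 21 (mod 59). Since 533^(−1) ≡ 30 (mod 59) (533 ≡ 2 (mod 59)), t ≡ 30·21 ≡ 40 (mod 59). So x ≡ 295 + 533·40 = 21615 (mod 31447).
Unique solution in [0, 31447): x = 21615.

Final answer: x ≡ 21615 (mod 31447); the representative in [0, 31447) is 21615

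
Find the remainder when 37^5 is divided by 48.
Use repeated squaring. Binary(5) = 101. Walk through the bits of the exponent 5 left-to-right: at each bit after the leading one, square the running value, then multiply by 37 if the bit is 1 (always reducing mod 48):
  bit 1 = 1 (leading): start with 37.
  bit 2 = 0: square 37^2 = 1369 ≡ 25 (mod 48).
  bit 3 = 1: square 25^2 = 625 ≡ 1; bit is 1, so multiply 1·37 = 37 (mod 48).
Final value: 37^5 ≡ 37 (mod 48).

Final answer: 37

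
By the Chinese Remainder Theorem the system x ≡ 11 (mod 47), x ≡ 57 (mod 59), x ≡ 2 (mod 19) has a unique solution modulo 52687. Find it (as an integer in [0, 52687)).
x ≡ 16931 (mod 52687); the representative in [0, 52687) is 16931

The moduli 47, 59, 19 are pairwise coprime, so by the CRT there is a unique solution mod 47·59·19 = 52687.
Solve by successive substitution. Start with x ≡ 11 (mod 47).
  Combine with x ≡ 57 (mod 59): write x = 11 + 47·t and require 11 + 47·t ≡ 57 (mod 59), i.e. 47·t ≡ 57 − 11 ≡ 46 (mod 59). Since 47^(−1) ≡ 54 (mod 59), t ≡ 54·46 ≡ 6 (mod 59). So x ≡ 11 + 47·6 = 293 (mod 2773).
  Combine with x ≡ 2 (mod 19): write x = 293 + 2773·t and require 293 + 2773·t ≡ 2 (mod 19), i.e. 2773·t ≡ 2 − 293 ≡ 13 (mod 19). Since 2773^(−1) ≡ 18 (mod 19) (2773 ≡ 18 (mod 19)), t ≡ 18·13 ≡ 6 (mod 19). So x ≡ 293 + 2773·6 = 16931 (mod 52687).
Unique solution in [0, 52687): x = 16931.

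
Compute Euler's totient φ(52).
φ is multiplicative, with φ(p^e) = p^e − p^(e−1). Factorise 52 = 2^2 · 13. Then
  φ(52) = (2^2 − 2^1) · (13 − 1) = 2 · 12 = 24.

Final answer: φ(52) = 24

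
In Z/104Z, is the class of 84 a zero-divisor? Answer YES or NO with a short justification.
gcd(84, 104) = 4 > 1, so 84 is not a unit in Z/104Z. In Z/nZ every nonzero non-unit is a zero-divisor: explicitly, take b = 104/gcd = 26 ≠ 0 (mod 104); then 84·26 = 2184 = 21·104, i.e. 84·26 ≡ 0 (mod 104). So 84 is a zero-divisor.

Final answer: YES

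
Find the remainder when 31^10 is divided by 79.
72

Use repeated squaring. Binary(10) = 1010. Walk through the bits of the exponent 10 left-to-right: at each bit after the leading one, square the running value, then multiply by 31 if the bit is 1 (always reducing mod 79):
  bit 1 = 1 (leading): start with 31.
  bit 2 = 0: square 31^2 = 961 ≡ 13 (mod 79).
  bit 3 = 1: square 13^2 = 169 ≡ 11; bit is 1, so multiply 11·31 = 341 ≡ 25 (mod 79).
  bit 4 = 0: square 25^2 = 625 ≡ 72 (mod 79).
Final value: 31^10 ≡ 72 (mod 79).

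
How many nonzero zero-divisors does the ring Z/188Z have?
In Z/188Z each nonzero element is either a unit (gcd with 188 is 1) or a zero-divisor (gcd > 1). The number of units is φ(188): factorise 188 = 2^2 · 47, so φ(188) = (2^2 − 2^1) · (47 − 1) = 2 · 46 = 92. The nonzero elements number 188 − 1 = 187. Hence the nonzero zero-divisors number 187 − 92 = 95.

Final answer: Z/188Z has 95 nonzero zero-divisors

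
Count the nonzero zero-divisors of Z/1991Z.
Z/1991Z has 190 nonzero zero-divisors

In Z/1991Z each nonzero element is either a unit (gcd with 1991 is 1) or a zero-divisor (gcd > 1). The number of units is φ(1991): factorise 1991 = 11 · 181, so φ(1991) = (11 − 1) · (181 − 1) = 10 · 180 = 1800. The nonzero elements number 1991 − 1 = 1990. Hence the nonzero zero-divisors number 1990 − 1800 = 190.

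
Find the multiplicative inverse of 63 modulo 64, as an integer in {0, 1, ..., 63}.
63^(−1) ≡ 63 (mod 64)

Apply the extended Euclidean algorithm to (64, 63), tracking rows (r, s, t) with s·64 + t·63 = r. Each division r_prev = q·r_cur + r_new produces the new row as (previous row) − q·(current row):
  row A: (64, 1, 0)   [1·64 + 0·63 = 64]
  row B: (63, 0, 1)   [0·64 + 1·63 = 63]
  64 = 1·63 + 1   → row C = row A − 1·row B = (1, 1, −1)   [check: 1·64 − 1·63 = 1]
  63 = 63·1 + 0   → remainder 0, stop. gcd = 1 (last nonzero row C).
The gcd is 1, so 63 is invertible mod 64. The last nonzero row gives 1·64 − 1·63 = 1, so t = −1. So 63^(−1) ≡ −1 ≡ 63 (mod 64). Verify: 63 · 63 = 3969 ≡ 1 (mod 64). ✓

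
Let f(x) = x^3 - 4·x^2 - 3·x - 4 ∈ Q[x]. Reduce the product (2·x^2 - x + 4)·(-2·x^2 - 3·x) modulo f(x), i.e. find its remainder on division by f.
First multiply in Q[x] without reducing: a · b = -4·x^4 - 4·x^3 - 5·x^2 - 12·x. Now divide by f(x) = x^3 - 4·x^2 - 3·x - 4, eliminating the leading term at each step:
  leading term -4·x^4: subtract (-4·x)·f(x) = -4·x^4 + 16·x^3 + 12·x^2 + 16·x, leaving -20·x^3 - 17·x^2 - 28·x
  leading term -20·x^3: subtract (-20)·f(x) = -20·x^3 + 80·x^2 + 60·x + 80, leaving -97·x^2 - 88·x - 80
The degree is now < 3, so this is the remainder. Hence a · b ≡ -97·x^2 - 88·x - 80 in Q[x]/(f).

Final answer: a · b ≡ -97·x^2 - 88·x - 80 (mod f(x))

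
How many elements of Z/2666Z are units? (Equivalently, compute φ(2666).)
Z/2666Z has φ(2666) = 1260 units

An element a ∈ Z/2666Z is a unit iff gcd(a, 2666) = 1, so the number of units is φ(2666). φ is multiplicative, with φ(p^e) = p^e − p^(e−1). Factorise 2666 = 2 · 31 · 43. Then
  φ(2666) = (2 − 1) · (31 − 1) · (43 − 1) = 1 · 30 · 42 = 1260.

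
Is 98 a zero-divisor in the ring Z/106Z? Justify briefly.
YES

gcd(98, 106) = 2 > 1, so 98 is not a unit in Z/106Z. In Z/nZ every nonzero non-unit is a zero-divisor: explicitly, take b = 106/gcd = 53 ≠ 0 (mod 106); then 98·53 = 5194 = 49·106, i.e. 98·53 ≡ 0 (mod 106). So 98 is a zero-divisor.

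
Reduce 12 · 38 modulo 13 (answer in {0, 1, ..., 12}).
1

Reduce the factors first: 38 ≡ 12 (mod 13), so 12 · 38 ≡ 12 · 12 (mod 13). 12 · 12 = 144. Dividing by 13: 144 = 11·13 + 1. So (12 · 38) mod 13 = 1.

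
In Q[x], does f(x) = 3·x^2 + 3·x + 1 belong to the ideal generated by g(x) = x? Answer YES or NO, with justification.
NO

In Q[x] the ideal (g) consists of all multiples of g, so f ∈ (g) iff g | f, i.e. iff the remainder of f on division by g is 0. Divide f by g (g is monic, so eliminate the leading term of the running remainder at each step):
  leading term 3·x^2: subtract (3·x)·g(x) = 3·x^2, leaving 3·x + 1
  leading term 3·x: subtract (3)·g(x) = 3·x, leaving 1
The remainder r(x) = 1 ≠ 0 (and deg r < deg g), so g ∤ f, i.e. f ∉ (g).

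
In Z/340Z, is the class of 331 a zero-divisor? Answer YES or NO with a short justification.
NO

gcd(331, 340) = 1, so 331 is a unit in Z/340Z (it has a multiplicative inverse). A unit cannot be a zero-divisor: if 331·b ≡ 0 then multiplying both sides by 331^(−1) gives b ≡ 0. So 331 is not a zero-divisor.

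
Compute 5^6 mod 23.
Use repeated squaring. Binary(6) = 110. Walk through the bits of the exponent 6 left-to-right: at each bit after the leading one, square the running value, then multiply by 5 if the bit is 1 (always reducing mod 23):
  bit 1 = 1 (leading): start with 5.
  bit 2 = 1: square 5^2 = 25 ≡ 2; bit is 1, so multiply 2·5 = 10 (mod 23).
  bit 3 = 0: square 10^2 = 100 ≡ 8 (mod 23).
Final value: 5^6 ≡ 8 (mod 23).

Final answer: 8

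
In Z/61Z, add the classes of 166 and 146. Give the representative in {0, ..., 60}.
7

Reduce the summands first: 166 ≡ 44, 146 ≡ 24 (mod 61), so 166 + 146 ≡ 44 + 24 (mod 61). 44 + 24 = 68; 68 = 1·61 + 7, so (166 + 146) mod 61 = 7.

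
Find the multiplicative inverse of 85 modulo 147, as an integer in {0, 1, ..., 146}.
Apply the extended Euclidean algorithm to (147, 85), tracking rows (r, s, t) with s·147 + t·85 = r. Each division r_prev = q·r_cur + r_new produces the new row as (previous row) − q·(current row):
  row A: (147, 1, 0)   [1·147 + 0·85 = 147]
  row B: (85, 0, 1)   [0·147 + 1·85 = 85]
  147 = 1·85 + 62   → row C = row A − 1·row B = (62, 1, −1)   [check: 1·147 − 1·85 = 62]
  85 = 1·62 + 23   → row D = row B − 1·row C = (23, −1, 2)   [check: −1·147 + 2·85 = 23]
  62 = 2·23 + 16   → row E = row C − 2·row D = (16, 3, −5)   [check: 3·147 − 5·85 = 16]
  23 = 1·16 + 7   → row F = row D − 1·row E = (7, −4, 7)   [check: −4·147 + 7·85 = 7]
  16 = 2·7 + 2   → row G = row E − 2·row F = (2, 11, −19)   [check: 11·147 − 19·85 = 2]
  7 = 3·2 + 1   → row H = row F − 3·row G = (1, −37, 64)   [check: −37·147 + 64·85 = 1]
  2 = 2·1 + 0   → remainder 0, stop. gcd = 1 (last nonzero row H).
The gcd is 1, so 85 is invertible mod 147. The last nonzero row gives −37·147 + 64·85 = 1, so t = 64. So 85^(−1) ≡ 64 (mod 147). Verify: 85 · 64 = 5440 ≡ 1 (mod 147). ✓

Final answer: 85^(−1) ≡ 64 (mod 147)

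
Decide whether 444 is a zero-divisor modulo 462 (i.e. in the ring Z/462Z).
gcd(444, 462) = 6 > 1, so 444 is not a unit in Z/462Z. In Z/nZ every nonzero non-unit is a zero-divisor: explicitly, take b = 462/gcd = 77 ≠ 0 (mod 462); then 444·77 = 34188 = 74·462, i.e. 444·77 ≡ 0 (mod 462). So 444 is a zero-divisor.

Final answer: YES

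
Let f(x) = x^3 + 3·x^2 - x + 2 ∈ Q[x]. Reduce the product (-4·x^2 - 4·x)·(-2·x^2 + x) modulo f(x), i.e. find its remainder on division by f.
First multiply in Q[x] without reducing: a · b = 8·x^4 + 4·x^3 - 4·x^2. Now divide by f(x) = x^3 + 3·x^2 - x + 2, eliminating the leading term at each step:
  leading term 8·x^4: subtract (8·x)·f(x) = 8·x^4 + 24·x^3 - 8·x^2 + 16·x, leaving -20·x^3 + 4·x^2 - 16·x
  leading term -20·x^3: subtract (-20)·f(x) = -20·x^3 - 60·x^2 + 20·x - 40, leaving 64·x^2 - 36·x + 40
The degree is now < 3, so this is the remainder. Hence a · b ≡ 64·x^2 - 36·x + 40 in Q[x]/(f).

Final answer: a · b ≡ 64·x^2 - 36·x + 40 (mod f(x))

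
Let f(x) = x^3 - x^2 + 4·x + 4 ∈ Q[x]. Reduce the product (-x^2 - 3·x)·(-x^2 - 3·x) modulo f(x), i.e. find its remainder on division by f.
a · b ≡ 12·x^2 - 32·x - 28 (mod f(x))

First multiply in Q[x] without reducing: a · b = x^4 + 6·x^3 + 9·x^2. Now divide by f(x) = x^3 - x^2 + 4·x + 4, eliminating the leading term at each step:
  leading term x^4: subtract (x)·f(x) = x^4 - x^3 + 4·x^2 + 4·x, leaving 7·x^3 + 5·x^2 - 4·x
  leading term 7·x^3: subtract (7)·f(x) = 7·x^3 - 7·x^2 + 28·x + 28, leaving 12·x^2 - 32·x - 28
The degree is now < 3, so this is the remainder. Hence a · b ≡ 12·x^2 - 32·x - 28 in Q[x]/(f).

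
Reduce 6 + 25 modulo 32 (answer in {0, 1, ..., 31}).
31

Both summands are already reduced mod 32. 6 + 25 = 31; 31 = 0·32 + 31, so (6 + 25) mod 32 = 31.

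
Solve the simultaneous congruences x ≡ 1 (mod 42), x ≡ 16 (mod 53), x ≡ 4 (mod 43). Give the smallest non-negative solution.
The moduli 42, 53, 43 are pairwise coprime, so by the CRT there is a unique solution mod 42·53·43 = 95718.
Solve by successive substitution. Start with x ≡ 1 (mod 42).
  Combine with x ≡ 16 (mod 53): write x = 1 + 42·t and require 1 + 42·t ≡ 16 (mod 53), i.e. 42·t ≡ 16 − 1 ≡ 15 (mod 53). Since 42^(−1) ≡ 24 (mod 53), t ≡ 24·15 ≡ 42 (mod 53). So x ≡ 1 + 42·42 = 1765 (mod 2226).
  Combine with x ≡ 4 (mod 43): write x = 1765 + 2226·t and require 1765 + 2226·t ≡ 4 (mod 43), i.e. 2226·t ≡ 4 − 1765 ≡ 2 (mod 43). Since 2226^(−1) ≡ 30 (mod 43) (2226 ≡ 33 (mod 43)), t ≡ 30·2 ≡ 17 (mod 43). So x ≡ 1765 + 2226·17 = 39607 (mod 95718).
Unique solution in [0, 95718): x = 39607.

Final answer: x ≡ 39607 (mod 95718); the representative in [0, 95718) is 39607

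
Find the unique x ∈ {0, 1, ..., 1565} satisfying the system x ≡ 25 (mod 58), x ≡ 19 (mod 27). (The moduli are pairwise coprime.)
x ≡ 721 (mod 1566); the representative in [0, 1566) is 721

The moduli 58, 27 are pairwise coprime, so by the CRT there is a unique solution mod 58·27 = 1566.
Solve by successive substitution. Start with x ≡ 25 (mod 58).
  Combine with x ≡ 19 (mod 27): write x = 25 + 58·t and require 25 + 58·t ≡ 19 (mod 27), i.e. 58·t ≡ 19 − 25 ≡ 21 (mod 27). Since 58^(−1) ≡ 7 (mod 27) (58 ≡ 4 (mod 27)), t ≡ 7·21 ≡ 12 (mod 27). So x ≡ 25 + 58·12 = 721 (mod 1566).
Unique solution in [0, 1566): x = 721.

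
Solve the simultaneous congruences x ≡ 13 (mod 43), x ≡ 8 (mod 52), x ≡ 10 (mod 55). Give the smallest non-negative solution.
The moduli 43, 52, 55 are pairwise coprime, so by the CRT there is a unique solution mod 43·52·55 = 122980.
Solve by successive substitution. Start with x ≡ 13 (mod 43).
  Combine with x ≡ 8 (mod 52): write x = 13 + 43·t and require 13 + 43·t ≡ 8 (mod 52), i.e. 43·t ≡ 8 − 13 ≡ 47 (mod 52). Since 43^(−1) ≡ 23 (mod 52), t ≡ 23·47 ≡ 41 (mod 52). So x ≡ 13 + 43·41 = 1776 (mod 2236).
  Combine with x ≡ 10 (mod 55): write x = 1776 + 2236·t and require 1776 + 2236·t ≡ 10 (mod 55), i.e. 2236·t ≡ 10 − 1776 ≡ 49 (mod 55). Since 2236^(−1) ≡ 26 (mod 55) (2236 ≡ 36 (mod 55)), t ≡ 26·49 ≡ 9 (mod 55). So x ≡ 1776 + 2236·9 = 21900 (mod 122980).
Unique solution in [0, 122980): x = 21900.

Final answer: x ≡ 21900 (mod 122980); the representative in [0, 122980) is 21900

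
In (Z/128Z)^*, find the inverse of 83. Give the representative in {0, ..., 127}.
83^(−1) ≡ 91 (mod 128)

Apply the extended Euclidean algorithm to (128, 83), tracking rows (r, s, t) with s·128 + t·83 = r. Each division r_prev = q·r_cur + r_new produces the new row as (previous row) − q·(current row):
  row A: (128, 1, 0)   [1·128 + 0·83 = 128]
  row B: (83, 0, 1)   [0·128 + 1·83 = 83]
  128 = 1·83 + 45   → row C = row A − 1·row B = (45, 1, −1)   [check: 1·128 − 1·83 = 45]
  83 = 1·45 + 38   → row D = row B − 1·row C = (38, −1, 2)   [check: −1·128 + 2·83 = 38]
  45 = 1·38 + 7   → row E = row C − 1·row D = (7, 2, −3)   [check: 2·128 − 3·83 = 7]
  38 = 5·7 + 3   → row F = row D − 5·row E = (3, −11, 17)   [check: −11·128 + 17·83 = 3]
  7 = 2·3 + 1   → row G = row E − 2·row F = (1, 24, −37)   [check: 24·128 − 37·83 = 1]
  3 = 3·1 + 0   → remainder 0, stop. gcd = 1 (last nonzero row G).
The gcd is 1, so 83 is invertible mod 128. The last nonzero row gives 24·128 − 37·83 = 1, so t = −37. So 83^(−1) ≡ −37 ≡ 91 (mod 128). Verify: 83 · 91 = 7553 ≡ 1 (mod 128). ✓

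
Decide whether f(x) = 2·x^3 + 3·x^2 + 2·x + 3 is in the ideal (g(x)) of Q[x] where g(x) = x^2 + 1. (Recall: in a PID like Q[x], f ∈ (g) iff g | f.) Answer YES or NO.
YES

In Q[x] the ideal (g) consists of all multiples of g, so f ∈ (g) iff g | f, i.e. iff the remainder of f on division by g is 0. Divide f by g (g is monic, so eliminate the leading term of the running remainder at each step):
  leading term 2·x^3: subtract (2·x)·g(x) = 2·x^3 + 2·x, leaving 3·x^2 + 3
  leading term 3·x^2: subtract (3)·g(x) = 3·x^2 + 3, leaving 0
The remainder is 0, so f(x) = g(x) · h(x) with h(x) = 2·x + 3. Hence g | f, i.e. f ∈ (g).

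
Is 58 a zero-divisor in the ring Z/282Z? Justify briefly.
YES

gcd(58, 282) = 2 > 1, so 58 is not a unit in Z/282Z. In Z/nZ every nonzero non-unit is a zero-divisor: explicitly, take b = 282/gcd = 141 ≠ 0 (mod 282); then 58·141 = 8178 = 29·282, i.e. 58·141 ≡ 0 (mod 282). So 58 is a zero-divisor.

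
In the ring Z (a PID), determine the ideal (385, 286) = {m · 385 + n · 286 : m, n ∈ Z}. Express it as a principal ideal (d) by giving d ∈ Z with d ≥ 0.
(385, 286) = (11); d = 11

In the PID Z, (a, b) is generated by gcd(a, b). Compute gcd(385, 286) with the extended Euclidean algorithm, tracking rows (r, s, t) with s·385 + t·286 = r:
  row A: (385, 1, 0)   [1·385 + 0·286 = 385]
  row B: (286, 0, 1)   [0·385 + 1·286 = 286]
  385 = 1·286 + 99   → row C = row A − 1·row B = (99, 1, −1)   [check: 1·385 − 1·286 = 99]
  286 = 2·99 + 88   → row D = row B − 2·row C = (88, −2, 3)   [check: −2·385 + 3·286 = 88]
  99 = 1·88 + 11   → row E = row C − 1·row D = (11, 3, −4)   [check: 3·385 − 4·286 = 11]
  88 = 8·11 + 0   → remainder 0, stop. gcd = 11 (last nonzero row E).
So gcd(385, 286) = 11, with Bézout identity 3·385 − 4·286 = 11. Containment (⊇): the Bézout identity exhibits 11 as an element of (385, 286), giving (11) ⊆ (385, 286). Containment (⊆): since 11 | 385 and 11 | 286 (385 = 11·35, 286 = 11·26), every Z-linear combination of 385 and 286 is divisible by 11, so (385, 286) ⊆ (11). Therefore (385, 286) = (11), d = 11.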